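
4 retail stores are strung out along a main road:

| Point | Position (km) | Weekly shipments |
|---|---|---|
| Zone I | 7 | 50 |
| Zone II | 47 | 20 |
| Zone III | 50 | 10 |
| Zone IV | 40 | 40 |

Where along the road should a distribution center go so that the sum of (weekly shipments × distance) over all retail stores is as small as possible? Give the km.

For a sum of weighted absolute distances on a line, the optimum is the weighted median (not the mean). Total weight W = 120; half-weight = 60.
Sort by position and accumulate weight:
  km 7 (Zone I, w=50) → cum 50
  km 40 (Zone IV, w=40) → cum 90  ≥ 60 → median here
  km 47 (Zone II, w=20) → cum 110
  km 50 (Zone III, w=10) → cum 120
Optimal location: km 40.

x = 40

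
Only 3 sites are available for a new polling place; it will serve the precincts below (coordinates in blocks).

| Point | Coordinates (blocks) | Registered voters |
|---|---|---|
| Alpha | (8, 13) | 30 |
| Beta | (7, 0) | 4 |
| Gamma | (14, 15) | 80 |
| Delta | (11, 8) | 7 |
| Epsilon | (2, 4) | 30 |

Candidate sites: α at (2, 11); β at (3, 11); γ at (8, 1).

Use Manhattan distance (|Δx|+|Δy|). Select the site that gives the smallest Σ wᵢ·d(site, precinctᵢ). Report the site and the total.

Total weighted distance at each candidate:
  α (2, 11): total = 1878
  β (3, 11): total = 1787
  γ (8, 1): total = 2308
Minimum is at β with total 1787 blocks.

β, total 1787 blocks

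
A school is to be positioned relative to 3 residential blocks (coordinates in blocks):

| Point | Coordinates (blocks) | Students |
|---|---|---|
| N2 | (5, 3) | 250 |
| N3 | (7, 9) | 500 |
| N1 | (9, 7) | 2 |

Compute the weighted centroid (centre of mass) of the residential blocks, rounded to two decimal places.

(6.34, 7.00)

The minimiser of Σwᵢ‖p−pᵢ‖² is the weighted centroid p* = (Σwᵢpᵢ)/(Σwᵢ).
Σwᵢ = 752.
Σwᵢxᵢ = 250·5 + 500·7 + 2·9 = 4768.
Σwᵢyᵢ = 250·3 + 500·9 + 2·7 = 5264.
x* = 4768/752 = 6.34, y* = 5264/752 = 7.00.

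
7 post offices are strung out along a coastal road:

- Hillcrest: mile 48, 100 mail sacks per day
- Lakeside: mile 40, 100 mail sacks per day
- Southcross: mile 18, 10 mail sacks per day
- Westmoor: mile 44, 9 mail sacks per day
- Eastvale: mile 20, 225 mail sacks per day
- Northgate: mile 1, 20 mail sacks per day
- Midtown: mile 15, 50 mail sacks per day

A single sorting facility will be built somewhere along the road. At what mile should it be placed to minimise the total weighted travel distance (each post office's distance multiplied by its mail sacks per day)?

For a sum of weighted absolute distances on a line, the optimum is the weighted median (not the mean). Total weight W = 514; half-weight = 257.
Sort by position and accumulate weight:
  mile 1 (Northgate, w=20) → cum 20
  mile 15 (Midtown, w=50) → cum 70
  mile 18 (Southcross, w=10) → cum 80
  mile 20 (Eastvale, w=225) → cum 305  ≥ 257 → median here
  mile 40 (Lakeside, w=100) → cum 405
  mile 44 (Westmoor, w=9) → cum 414
  mile 48 (Hillcrest, w=100) → cum 514
Optimal location: mile 20.

x = 20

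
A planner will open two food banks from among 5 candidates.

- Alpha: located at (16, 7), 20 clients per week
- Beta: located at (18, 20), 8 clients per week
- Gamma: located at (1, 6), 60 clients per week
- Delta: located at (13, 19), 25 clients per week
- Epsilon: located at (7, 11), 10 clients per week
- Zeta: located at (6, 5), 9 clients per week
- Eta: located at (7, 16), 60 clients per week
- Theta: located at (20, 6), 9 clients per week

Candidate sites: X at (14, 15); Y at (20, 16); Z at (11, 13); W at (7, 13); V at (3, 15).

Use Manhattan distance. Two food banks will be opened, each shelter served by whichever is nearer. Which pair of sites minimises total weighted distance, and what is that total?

{X, W}, total 1593

Evaluate every pair (each demand assigned to the nearer of the two):
  {X, W}: total = 1593
  {X, V}: total = 1689
  {Y, W}: total = 1709
  {Z, W}: total = 1737
  {Y, V}: total = 1805
  {Z, V}: total = 1813
  {W, V}: total = 1865
  {X, Z}: total = 2149
  {Y, Z}: total = 2175
  {X, Y}: total = 2535
Best pair: {X, W} with total 1593.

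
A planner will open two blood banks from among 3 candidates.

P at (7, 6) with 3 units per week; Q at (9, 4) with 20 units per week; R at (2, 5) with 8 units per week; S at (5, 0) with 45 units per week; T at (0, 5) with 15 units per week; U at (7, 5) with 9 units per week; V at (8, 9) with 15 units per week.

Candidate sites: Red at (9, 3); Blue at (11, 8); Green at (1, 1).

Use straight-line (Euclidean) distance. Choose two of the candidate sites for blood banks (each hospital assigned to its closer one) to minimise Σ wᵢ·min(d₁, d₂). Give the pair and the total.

Evaluate every pair (each demand assigned to the nearer of the two):
  {Red, Green}: total = 427.9
  {Blue, Green}: total = 475.7
  {Red, Blue}: total = 525.2
Best pair: {Red, Green} with total 427.9.

{Red, Green}, total 427.9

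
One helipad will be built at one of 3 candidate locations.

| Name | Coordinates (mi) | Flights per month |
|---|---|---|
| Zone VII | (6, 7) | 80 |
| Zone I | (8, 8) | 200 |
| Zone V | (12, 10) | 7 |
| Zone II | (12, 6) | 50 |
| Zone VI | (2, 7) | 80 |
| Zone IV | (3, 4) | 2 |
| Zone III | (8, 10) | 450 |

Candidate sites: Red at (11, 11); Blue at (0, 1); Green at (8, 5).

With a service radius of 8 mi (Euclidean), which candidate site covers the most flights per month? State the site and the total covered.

Green, covering 869

Coverage radius r = 8 mi; a point is covered iff (Δx)²+(Δy)² ≤ 8² = 64.
  Red (11, 11): covers {Zone VII, Zone I, Zone V, Zone II, Zone III} → 787
  Blue (0, 1): covers {Zone VI, Zone IV} → 82
  Green (8, 5): covers {Zone VII, Zone I, Zone V, Zone II, Zone VI, Zone IV, Zone III} → 869
Maximum coverage at Green: 869 flights per month.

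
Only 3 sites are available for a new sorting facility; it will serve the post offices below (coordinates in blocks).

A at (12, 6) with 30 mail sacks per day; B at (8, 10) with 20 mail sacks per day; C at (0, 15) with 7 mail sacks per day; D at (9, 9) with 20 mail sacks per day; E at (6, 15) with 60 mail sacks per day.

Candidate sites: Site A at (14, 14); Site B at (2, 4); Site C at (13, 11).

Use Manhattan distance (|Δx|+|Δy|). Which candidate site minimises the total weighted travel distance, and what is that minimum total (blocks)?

Total weighted distance at each candidate:
  Site A (14, 14): total = 1345
  Site B (2, 4): total = 1831
  Site C (13, 11): total = 1199
Minimum is at Site C with total 1199 blocks.

Site C, total 1199 blocks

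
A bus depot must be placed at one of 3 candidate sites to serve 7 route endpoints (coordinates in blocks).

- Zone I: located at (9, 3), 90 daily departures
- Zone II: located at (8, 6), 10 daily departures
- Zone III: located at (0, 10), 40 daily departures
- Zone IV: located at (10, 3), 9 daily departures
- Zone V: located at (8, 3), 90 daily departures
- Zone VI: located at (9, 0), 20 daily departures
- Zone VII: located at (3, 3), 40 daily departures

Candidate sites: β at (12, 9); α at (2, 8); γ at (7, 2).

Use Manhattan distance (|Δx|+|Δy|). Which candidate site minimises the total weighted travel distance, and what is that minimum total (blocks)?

Total weighted distance at each candidate:
  β (12, 9): total = 3212
  α (2, 8): total = 2967
  γ (7, 2): total = 1416
Minimum is at γ with total 1416 blocks.

γ, total 1416 blocks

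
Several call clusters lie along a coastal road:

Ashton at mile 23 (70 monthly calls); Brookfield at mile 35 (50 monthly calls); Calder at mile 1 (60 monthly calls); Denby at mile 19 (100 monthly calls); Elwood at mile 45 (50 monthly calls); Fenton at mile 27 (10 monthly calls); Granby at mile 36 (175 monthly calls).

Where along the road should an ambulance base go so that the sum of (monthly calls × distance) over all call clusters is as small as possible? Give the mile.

x = 35

For a sum of weighted absolute distances on a line, the optimum is the weighted median (not the mean). Total weight W = 515; half-weight = 257.5.
Sort by position and accumulate weight:
  mile 1 (Calder, w=60) → cum 60
  mile 19 (Denby, w=100) → cum 160
  mile 23 (Ashton, w=70) → cum 230
  mile 27 (Fenton, w=10) → cum 240
  mile 35 (Brookfield, w=50) → cum 290  ≥ 257.5 → median here
  mile 36 (Granby, w=175) → cum 465
  mile 45 (Elwood, w=50) → cum 515
Optimal location: mile 35.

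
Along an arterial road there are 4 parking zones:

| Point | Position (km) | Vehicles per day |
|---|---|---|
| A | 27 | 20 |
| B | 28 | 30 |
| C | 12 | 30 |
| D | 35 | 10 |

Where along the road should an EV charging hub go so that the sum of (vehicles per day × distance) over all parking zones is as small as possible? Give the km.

x = 27

For a sum of weighted absolute distances on a line, the optimum is the weighted median (not the mean). Total weight W = 90; half-weight = 45.
Sort by position and accumulate weight:
  km 12 (C, w=30) → cum 30
  km 27 (A, w=20) → cum 50  ≥ 45 → median here
  km 28 (B, w=30) → cum 80
  km 35 (D, w=10) → cum 90
Optimal location: km 27.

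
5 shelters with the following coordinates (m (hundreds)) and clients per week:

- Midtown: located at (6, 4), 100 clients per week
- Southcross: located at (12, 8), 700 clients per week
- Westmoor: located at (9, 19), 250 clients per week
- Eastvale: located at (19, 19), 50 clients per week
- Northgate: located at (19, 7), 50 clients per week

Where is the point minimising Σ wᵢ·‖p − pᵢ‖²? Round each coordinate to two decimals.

(11.43, 10.48)

The minimiser of Σwᵢ‖p−pᵢ‖² is the weighted centroid p* = (Σwᵢpᵢ)/(Σwᵢ).
Σwᵢ = 1150.
Σwᵢxᵢ = 100·6 + 700·12 + 250·9 + 50·19 + 50·19 = 13150.
Σwᵢyᵢ = 100·4 + 700·8 + 250·19 + 50·19 + 50·7 = 12050.
x* = 13150/1150 = 11.43, y* = 12050/1150 = 10.48.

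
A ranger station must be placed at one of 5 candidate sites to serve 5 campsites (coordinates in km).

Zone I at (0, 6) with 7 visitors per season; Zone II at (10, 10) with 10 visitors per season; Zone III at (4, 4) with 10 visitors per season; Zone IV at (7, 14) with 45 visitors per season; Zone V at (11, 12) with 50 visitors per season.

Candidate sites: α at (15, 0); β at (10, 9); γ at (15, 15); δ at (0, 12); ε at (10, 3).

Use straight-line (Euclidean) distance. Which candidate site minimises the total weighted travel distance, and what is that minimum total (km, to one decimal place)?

β, total 581.7 km

Total weighted distance at each candidate:
  α (15, 0): total = 1700.0
  β (10, 9): total = 581.7
  γ (15, 15): total = 961.5
  δ (0, 12): total = 1111.0
  ε (10, 3): total = 1169.8
Minimum is at β with total 581.7 km.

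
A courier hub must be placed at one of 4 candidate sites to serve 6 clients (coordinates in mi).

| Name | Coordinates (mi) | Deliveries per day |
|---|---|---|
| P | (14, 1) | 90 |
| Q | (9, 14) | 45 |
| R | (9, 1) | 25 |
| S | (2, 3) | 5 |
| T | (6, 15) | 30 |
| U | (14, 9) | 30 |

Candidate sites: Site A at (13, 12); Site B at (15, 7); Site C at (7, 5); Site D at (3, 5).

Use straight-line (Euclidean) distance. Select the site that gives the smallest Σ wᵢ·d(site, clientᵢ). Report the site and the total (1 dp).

Total weighted distance at each candidate:
  Site A (13, 12): total = 1882.4
  Site B (15, 7): total = 1670.8
  Site C (7, 5): total = 1822.6
  Site D (3, 5): total = 2396.0
Minimum is at Site B with total 1670.8 mi.

Site B, total 1670.8 mi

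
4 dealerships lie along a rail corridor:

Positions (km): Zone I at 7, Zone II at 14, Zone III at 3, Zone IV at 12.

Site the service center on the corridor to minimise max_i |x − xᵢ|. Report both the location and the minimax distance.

The 1-center on a line is the midpoint of the two extreme points: leftmost at 3, rightmost at 14.
Optimal location = (3 + 14)/2 = 8.5; maximum distance = (14 − 3)/2 = 5.5.

location 8.5, max distance 5.5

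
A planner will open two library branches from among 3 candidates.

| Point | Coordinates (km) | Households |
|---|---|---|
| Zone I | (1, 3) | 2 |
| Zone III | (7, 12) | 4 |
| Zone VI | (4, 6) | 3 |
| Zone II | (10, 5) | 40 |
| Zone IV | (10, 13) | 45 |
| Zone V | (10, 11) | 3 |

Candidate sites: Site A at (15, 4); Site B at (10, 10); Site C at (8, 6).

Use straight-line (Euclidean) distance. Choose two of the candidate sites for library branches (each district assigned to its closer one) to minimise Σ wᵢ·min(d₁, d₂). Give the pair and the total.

Evaluate every pair (each demand assigned to the nearer of the two):
  {Site B, Site C}: total = 269.1
  {Site A, Site B}: total = 396.9
  {Site A, Site C}: total = 484.8
Best pair: {Site B, Site C} with total 269.1.

{Site B, Site C}, total 269.1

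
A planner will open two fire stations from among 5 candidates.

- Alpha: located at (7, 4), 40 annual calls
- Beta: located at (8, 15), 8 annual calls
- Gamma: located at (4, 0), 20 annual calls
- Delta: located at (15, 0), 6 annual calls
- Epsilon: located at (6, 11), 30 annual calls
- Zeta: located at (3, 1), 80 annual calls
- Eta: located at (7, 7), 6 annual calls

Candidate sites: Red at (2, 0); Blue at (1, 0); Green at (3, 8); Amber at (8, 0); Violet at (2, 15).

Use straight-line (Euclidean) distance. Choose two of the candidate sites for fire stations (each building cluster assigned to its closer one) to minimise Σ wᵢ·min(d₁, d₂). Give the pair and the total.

Evaluate every pair (each demand assigned to the nearer of the two):
  {Red, Green}: total = 678.2
  {Red, Violet}: total = 756.6
  {Blue, Green}: total = 770.0
  {Red, Amber}: total = 857.9
  {Blue, Violet}: total = 884.4
  {Green, Amber}: total = 915.7
  {Blue, Amber}: total = 943.6
  {Amber, Violet}: total = 955.0
  {Red, Blue}: total = 1019.3
  {Green, Violet}: total = 1234.1
Best pair: {Red, Green} with total 678.2.

{Red, Green}, total 678.2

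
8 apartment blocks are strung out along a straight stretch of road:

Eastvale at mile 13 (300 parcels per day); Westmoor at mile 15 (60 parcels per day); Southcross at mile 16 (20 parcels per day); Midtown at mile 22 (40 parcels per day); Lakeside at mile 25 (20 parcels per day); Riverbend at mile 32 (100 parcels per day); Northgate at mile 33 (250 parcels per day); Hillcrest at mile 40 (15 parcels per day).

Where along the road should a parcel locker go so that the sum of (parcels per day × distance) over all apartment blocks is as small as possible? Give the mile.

x = 22

For a sum of weighted absolute distances on a line, the optimum is the weighted median (not the mean). Total weight W = 805; half-weight = 402.5.
Sort by position and accumulate weight:
  mile 13 (Eastvale, w=300) → cum 300
  mile 15 (Westmoor, w=60) → cum 360
  mile 16 (Southcross, w=20) → cum 380
  mile 22 (Midtown, w=40) → cum 420  ≥ 402.5 → median here
  mile 25 (Lakeside, w=20) → cum 440
  mile 32 (Riverbend, w=100) → cum 540
  mile 33 (Northgate, w=250) → cum 790
  mile 40 (Hillcrest, w=15) → cum 805
Optimal location: mile 22.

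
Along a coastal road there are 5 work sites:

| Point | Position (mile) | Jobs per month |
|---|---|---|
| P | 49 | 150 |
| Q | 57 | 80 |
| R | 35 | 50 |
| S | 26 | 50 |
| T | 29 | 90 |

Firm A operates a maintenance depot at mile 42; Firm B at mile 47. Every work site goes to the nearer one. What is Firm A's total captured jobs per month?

The indifferent point is the midpoint (42+47)/2 = 44.5; work sites left of it (closer to Firm A at 42) go to Firm A, those right go to Firm B.
  S at 26 (w=50) → Firm A
  T at 29 (w=90) → Firm A
  R at 35 (w=50) → Firm A
  P at 49 (w=150) → Firm B
  Q at 57 (w=80) → Firm B
Firm A captures 190; Firm B captures 230.

190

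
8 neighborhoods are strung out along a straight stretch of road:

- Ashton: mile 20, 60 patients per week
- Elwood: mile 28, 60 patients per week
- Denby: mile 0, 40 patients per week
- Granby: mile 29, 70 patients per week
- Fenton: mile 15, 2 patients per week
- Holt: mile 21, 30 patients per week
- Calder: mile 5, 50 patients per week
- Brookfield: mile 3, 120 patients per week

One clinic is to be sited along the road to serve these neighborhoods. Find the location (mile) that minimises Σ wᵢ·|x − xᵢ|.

For a sum of weighted absolute distances on a line, the optimum is the weighted median (not the mean). Total weight W = 432; half-weight = 216.
Sort by position and accumulate weight:
  mile 0 (Denby, w=40) → cum 40
  mile 3 (Brookfield, w=120) → cum 160
  mile 5 (Calder, w=50) → cum 210
  mile 15 (Fenton, w=2) → cum 212
  mile 20 (Ashton, w=60) → cum 272  ≥ 216 → median here
  mile 21 (Holt, w=30) → cum 302
  mile 28 (Elwood, w=60) → cum 362
  mile 29 (Granby, w=70) → cum 432
Optimal location: mile 20.

x = 20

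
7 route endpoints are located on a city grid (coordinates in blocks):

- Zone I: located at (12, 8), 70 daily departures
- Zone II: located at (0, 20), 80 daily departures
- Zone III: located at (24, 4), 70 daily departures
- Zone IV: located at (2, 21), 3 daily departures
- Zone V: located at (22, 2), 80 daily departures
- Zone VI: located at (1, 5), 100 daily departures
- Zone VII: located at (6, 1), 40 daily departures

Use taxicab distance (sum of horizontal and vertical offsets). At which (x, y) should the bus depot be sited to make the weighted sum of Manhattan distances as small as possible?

Manhattan distance separates: Σwᵢ(|x−xᵢ|+|y−yᵢ|) = Σwᵢ|x−xᵢ| + Σwᵢ|y−yᵢ|, so x and y are optimised independently as 1-D weighted medians.
Total weight W = 443; half = 221.5.
x-coordinate, sorted with cumulative weight:
  x=0 (Zone II, w=80) cum 80
  x=1 (Zone VI, w=100) cum 180
  x=2 (Zone IV, w=3) cum 183
  x=6 (Zone VII, w=40) cum 223  ← median
  x=12 (Zone I, w=70) cum 293
  x=22 (Zone V, w=80) cum 373
  x=24 (Zone III, w=70) cum 443
⇒ x* = 6
y-coordinate, sorted with cumulative weight:
  y=1 (Zone VII, w=40) cum 40
  y=2 (Zone V, w=80) cum 120
  y=4 (Zone III, w=70) cum 190
  y=5 (Zone VI, w=100) cum 290  ← median
  y=8 (Zone I, w=70) cum 360
  y=20 (Zone II, w=80) cum 440
  y=21 (Zone IV, w=3) cum 443
⇒ y* = 5

(6, 5)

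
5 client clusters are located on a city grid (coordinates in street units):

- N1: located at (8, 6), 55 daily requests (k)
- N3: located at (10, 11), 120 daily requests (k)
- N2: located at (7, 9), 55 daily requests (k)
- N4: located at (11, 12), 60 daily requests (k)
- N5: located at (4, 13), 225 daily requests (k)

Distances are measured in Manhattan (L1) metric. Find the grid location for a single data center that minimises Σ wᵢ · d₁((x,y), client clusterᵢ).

(7, 12)

Manhattan distance separates: Σwᵢ(|x−xᵢ|+|y−yᵢ|) = Σwᵢ|x−xᵢ| + Σwᵢ|y−yᵢ|, so x and y are optimised independently as 1-D weighted medians.
Total weight W = 515; half = 257.5.
x-coordinate, sorted with cumulative weight:
  x=4 (N5, w=225) cum 225
  x=7 (N2, w=55) cum 280  ← median
  x=8 (N1, w=55) cum 335
  x=10 (N3, w=120) cum 455
  x=11 (N4, w=60) cum 515
⇒ x* = 7
y-coordinate, sorted with cumulative weight:
  y=6 (N1, w=55) cum 55
  y=9 (N2, w=55) cum 110
  y=11 (N3, w=120) cum 230
  y=12 (N4, w=60) cum 290  ← median
  y=13 (N5, w=225) cum 515
⇒ y* = 12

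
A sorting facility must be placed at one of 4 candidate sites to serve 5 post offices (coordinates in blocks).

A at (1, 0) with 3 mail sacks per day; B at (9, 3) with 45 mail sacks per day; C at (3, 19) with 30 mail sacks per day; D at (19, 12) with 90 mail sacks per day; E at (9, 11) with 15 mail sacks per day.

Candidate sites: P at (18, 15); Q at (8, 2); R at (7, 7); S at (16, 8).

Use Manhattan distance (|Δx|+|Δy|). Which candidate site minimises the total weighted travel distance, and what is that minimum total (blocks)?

S, total 2109 blocks

Total weighted distance at each candidate:
  P (18, 15): total = 2166
  Q (8, 2): total = 2817
  R (7, 7): total = 2409
  S (16, 8): total = 2109
Minimum is at S with total 2109 blocks.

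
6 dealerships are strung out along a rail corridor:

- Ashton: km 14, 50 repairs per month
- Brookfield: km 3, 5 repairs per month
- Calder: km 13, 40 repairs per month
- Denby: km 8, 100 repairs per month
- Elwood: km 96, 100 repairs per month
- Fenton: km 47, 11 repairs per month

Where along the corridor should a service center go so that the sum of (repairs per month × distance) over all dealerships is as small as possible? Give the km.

For a sum of weighted absolute distances on a line, the optimum is the weighted median (not the mean). Total weight W = 306; half-weight = 153.
Sort by position and accumulate weight:
  km 3 (Brookfield, w=5) → cum 5
  km 8 (Denby, w=100) → cum 105
  km 13 (Calder, w=40) → cum 145
  km 14 (Ashton, w=50) → cum 195  ≥ 153 → median here
  km 47 (Fenton, w=11) → cum 206
  km 96 (Elwood, w=100) → cum 306
Optimal location: km 14.

x = 14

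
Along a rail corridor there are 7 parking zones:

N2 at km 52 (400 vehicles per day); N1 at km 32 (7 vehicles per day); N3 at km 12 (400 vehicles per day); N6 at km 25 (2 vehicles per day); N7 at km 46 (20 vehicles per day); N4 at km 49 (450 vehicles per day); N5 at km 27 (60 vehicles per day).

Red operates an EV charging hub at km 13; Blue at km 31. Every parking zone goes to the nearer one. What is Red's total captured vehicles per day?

The indifferent point is the midpoint (13+31)/2 = 22; parking zones left of it (closer to Red at 13) go to Red, those right go to Blue.
  N3 at 12 (w=400) → Red
  N6 at 25 (w=2) → Blue
  N5 at 27 (w=60) → Blue
  N1 at 32 (w=7) → Blue
  N7 at 46 (w=20) → Blue
  N4 at 49 (w=450) → Blue
  N2 at 52 (w=400) → Blue
Red captures 400; Blue captures 939.

400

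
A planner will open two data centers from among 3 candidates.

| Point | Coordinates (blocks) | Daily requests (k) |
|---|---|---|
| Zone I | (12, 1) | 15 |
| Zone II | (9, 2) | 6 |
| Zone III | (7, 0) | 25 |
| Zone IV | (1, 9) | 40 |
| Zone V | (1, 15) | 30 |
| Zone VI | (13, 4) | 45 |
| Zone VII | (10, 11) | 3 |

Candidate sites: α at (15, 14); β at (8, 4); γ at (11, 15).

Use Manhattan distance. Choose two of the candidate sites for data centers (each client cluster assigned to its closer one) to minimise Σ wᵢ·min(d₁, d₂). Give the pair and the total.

Evaluate every pair (each demand assigned to the nearer of the two):
  {β, γ}: total = 1268
  {α, β}: total = 1427
  {α, γ}: total = 2285
Best pair: {β, γ} with total 1268.

{β, γ}, total 1268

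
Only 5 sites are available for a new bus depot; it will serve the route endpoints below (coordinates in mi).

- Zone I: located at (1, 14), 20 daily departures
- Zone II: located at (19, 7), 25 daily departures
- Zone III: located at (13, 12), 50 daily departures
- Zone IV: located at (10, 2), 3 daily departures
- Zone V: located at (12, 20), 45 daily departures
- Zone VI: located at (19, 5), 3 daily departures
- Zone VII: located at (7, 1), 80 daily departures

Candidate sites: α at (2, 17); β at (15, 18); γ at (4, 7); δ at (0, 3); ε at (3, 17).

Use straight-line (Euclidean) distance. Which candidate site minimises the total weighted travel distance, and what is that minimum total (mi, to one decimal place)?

γ, total 2334.5 mi

Total weighted distance at each candidate:
  α (2, 17): total = 3084.8
  β (15, 18): total = 2656.5
  γ (4, 7): total = 2334.5
  δ (0, 3): total = 3103.2
  ε (3, 17): total = 2958.8
Minimum is at γ with total 2334.5 mi.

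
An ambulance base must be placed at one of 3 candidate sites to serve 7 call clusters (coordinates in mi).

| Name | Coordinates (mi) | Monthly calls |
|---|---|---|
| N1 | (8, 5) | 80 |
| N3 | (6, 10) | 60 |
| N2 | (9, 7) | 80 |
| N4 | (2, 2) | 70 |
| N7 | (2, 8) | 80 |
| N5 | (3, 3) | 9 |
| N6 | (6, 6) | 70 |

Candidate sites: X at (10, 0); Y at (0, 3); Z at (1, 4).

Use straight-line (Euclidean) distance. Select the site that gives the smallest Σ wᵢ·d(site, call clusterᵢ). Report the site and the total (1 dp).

Total weighted distance at each candidate:
  X (10, 0): total = 3698.4
  Y (0, 3): total = 3084.7
  Z (1, 4): total = 2601.3
Minimum is at Z with total 2601.3 mi.

Z, total 2601.3 mi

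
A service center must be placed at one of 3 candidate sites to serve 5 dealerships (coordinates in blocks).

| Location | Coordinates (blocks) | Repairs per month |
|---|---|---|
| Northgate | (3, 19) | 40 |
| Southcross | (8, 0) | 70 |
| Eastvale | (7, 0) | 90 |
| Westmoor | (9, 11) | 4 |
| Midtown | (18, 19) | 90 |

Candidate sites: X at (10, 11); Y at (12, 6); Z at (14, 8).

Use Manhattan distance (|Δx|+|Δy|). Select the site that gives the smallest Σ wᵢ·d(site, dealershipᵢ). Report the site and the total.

Total weighted distance at each candidate:
  X (10, 11): total = 4214
  Y (12, 6): total = 4312
  Z (14, 8): total = 4592
Minimum is at X with total 4214 blocks.

X, total 4214 blocks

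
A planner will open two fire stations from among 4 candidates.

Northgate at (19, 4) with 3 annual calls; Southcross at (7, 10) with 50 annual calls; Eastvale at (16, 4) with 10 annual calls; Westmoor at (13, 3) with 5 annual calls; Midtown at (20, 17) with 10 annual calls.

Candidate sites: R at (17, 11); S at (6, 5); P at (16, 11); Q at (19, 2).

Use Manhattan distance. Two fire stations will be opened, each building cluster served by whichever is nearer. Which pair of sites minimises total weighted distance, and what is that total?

Evaluate every pair (each demand assigned to the nearer of the two):
  {R, S}: total = 542
  {S, P}: total = 545
  {S, Q}: total = 551
  {P, Q}: total = 691
  {R, Q}: total = 731
  {R, P}: total = 742
Best pair: {R, S} with total 542.

{R, S}, total 542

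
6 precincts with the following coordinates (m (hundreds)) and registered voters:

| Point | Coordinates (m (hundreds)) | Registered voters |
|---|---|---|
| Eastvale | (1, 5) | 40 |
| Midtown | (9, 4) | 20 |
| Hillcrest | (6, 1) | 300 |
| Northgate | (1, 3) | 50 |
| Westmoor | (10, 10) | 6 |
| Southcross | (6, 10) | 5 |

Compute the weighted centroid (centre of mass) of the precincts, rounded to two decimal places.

The minimiser of Σwᵢ‖p−pᵢ‖² is the weighted centroid p* = (Σwᵢpᵢ)/(Σwᵢ).
Σwᵢ = 421.
Σwᵢxᵢ = 40·1 + 20·9 + 300·6 + 50·1 + 6·10 + 5·6 = 2160.
Σwᵢyᵢ = 40·5 + 20·4 + 300·1 + 50·3 + 6·10 + 5·10 = 840.
x* = 2160/421 = 5.13, y* = 840/421 = 2.00.

(5.13, 2.00)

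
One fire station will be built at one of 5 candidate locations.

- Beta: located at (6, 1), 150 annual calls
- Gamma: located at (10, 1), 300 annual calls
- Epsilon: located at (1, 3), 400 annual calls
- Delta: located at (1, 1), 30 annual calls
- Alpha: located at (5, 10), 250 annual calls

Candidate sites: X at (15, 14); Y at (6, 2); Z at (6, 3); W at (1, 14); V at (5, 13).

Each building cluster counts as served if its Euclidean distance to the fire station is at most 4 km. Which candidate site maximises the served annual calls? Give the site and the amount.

Coverage radius r = 4 km; a point is covered iff (Δx)²+(Δy)² ≤ 4² = 16.
  X (15, 14): covers {none} → 0
  Y (6, 2): covers {Beta} → 150
  Z (6, 3): covers {Beta} → 150
  W (1, 14): covers {none} → 0
  V (5, 13): covers {Alpha} → 250
Maximum coverage at V: 250 annual calls.

V, covering 250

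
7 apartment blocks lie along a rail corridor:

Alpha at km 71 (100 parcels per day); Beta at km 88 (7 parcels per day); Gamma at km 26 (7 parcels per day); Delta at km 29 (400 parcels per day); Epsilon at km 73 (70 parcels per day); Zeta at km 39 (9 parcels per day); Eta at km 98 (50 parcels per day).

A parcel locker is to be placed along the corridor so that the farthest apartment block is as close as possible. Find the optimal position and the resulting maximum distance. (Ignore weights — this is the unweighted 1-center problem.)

location 62, max distance 36

The 1-center on a line is the midpoint of the two extreme points: leftmost at 26, rightmost at 98.
Optimal location = (26 + 98)/2 = 62; maximum distance = (98 − 26)/2 = 36.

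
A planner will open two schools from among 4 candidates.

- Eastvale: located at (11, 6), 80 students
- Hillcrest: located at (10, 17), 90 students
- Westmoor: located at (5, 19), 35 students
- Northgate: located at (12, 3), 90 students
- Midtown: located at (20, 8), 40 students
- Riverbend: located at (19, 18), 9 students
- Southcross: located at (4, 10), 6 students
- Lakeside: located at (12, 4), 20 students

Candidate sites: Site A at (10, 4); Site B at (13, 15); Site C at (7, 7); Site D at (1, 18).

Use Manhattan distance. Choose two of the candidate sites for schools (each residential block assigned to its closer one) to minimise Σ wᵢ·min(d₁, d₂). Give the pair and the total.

Evaluate every pair (each demand assigned to the nearer of the two):
  {Site A, Site B}: total = 2133
  {Site A, Site D}: total = 2413
  {Site B, Site C}: total = 2917
  {Site A, Site C}: total = 3013
  {Site C, Site D}: total = 3203
  {Site B, Site D}: total = 3622
Best pair: {Site A, Site B} with total 2133.

{Site A, Site B}, total 2133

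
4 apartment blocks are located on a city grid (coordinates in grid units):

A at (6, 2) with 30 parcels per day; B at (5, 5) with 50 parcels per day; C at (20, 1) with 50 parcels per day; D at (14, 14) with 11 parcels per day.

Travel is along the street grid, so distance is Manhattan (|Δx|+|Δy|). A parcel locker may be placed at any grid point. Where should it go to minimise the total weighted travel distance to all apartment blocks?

Manhattan distance separates: Σwᵢ(|x−xᵢ|+|y−yᵢ|) = Σwᵢ|x−xᵢ| + Σwᵢ|y−yᵢ|, so x and y are optimised independently as 1-D weighted medians.
Total weight W = 141; half = 70.5.
x-coordinate, sorted with cumulative weight:
  x=5 (B, w=50) cum 50
  x=6 (A, w=30) cum 80  ← median
  x=14 (D, w=11) cum 91
  x=20 (C, w=50) cum 141
⇒ x* = 6
y-coordinate, sorted with cumulative weight:
  y=1 (C, w=50) cum 50
  y=2 (A, w=30) cum 80  ← median
  y=5 (B, w=50) cum 130
  y=14 (D, w=11) cum 141
⇒ y* = 2

(6, 2)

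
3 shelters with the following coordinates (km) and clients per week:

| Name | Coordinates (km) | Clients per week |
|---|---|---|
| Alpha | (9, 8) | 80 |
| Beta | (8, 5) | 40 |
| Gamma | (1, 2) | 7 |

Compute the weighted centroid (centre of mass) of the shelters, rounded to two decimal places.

The minimiser of Σwᵢ‖p−pᵢ‖² is the weighted centroid p* = (Σwᵢpᵢ)/(Σwᵢ).
Σwᵢ = 127.
Σwᵢxᵢ = 80·9 + 40·8 + 7·1 = 1047.
Σwᵢyᵢ = 80·8 + 40·5 + 7·2 = 854.
x* = 1047/127 = 8.24, y* = 854/127 = 6.72.

(8.24, 6.72)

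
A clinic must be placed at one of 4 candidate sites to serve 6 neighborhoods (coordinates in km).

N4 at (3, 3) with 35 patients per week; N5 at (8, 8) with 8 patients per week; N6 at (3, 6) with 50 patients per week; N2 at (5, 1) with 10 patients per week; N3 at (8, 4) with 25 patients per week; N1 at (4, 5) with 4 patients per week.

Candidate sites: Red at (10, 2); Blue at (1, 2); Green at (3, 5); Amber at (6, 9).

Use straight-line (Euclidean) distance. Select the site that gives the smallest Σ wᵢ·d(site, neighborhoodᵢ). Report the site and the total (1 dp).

Green, total 342.8 km

Total weighted distance at each candidate:
  Red (10, 2): total = 849.7
  Blue (1, 2): total = 615.8
  Green (3, 5): total = 342.8
  Amber (6, 9): total = 697.9
Minimum is at Green with total 342.8 km.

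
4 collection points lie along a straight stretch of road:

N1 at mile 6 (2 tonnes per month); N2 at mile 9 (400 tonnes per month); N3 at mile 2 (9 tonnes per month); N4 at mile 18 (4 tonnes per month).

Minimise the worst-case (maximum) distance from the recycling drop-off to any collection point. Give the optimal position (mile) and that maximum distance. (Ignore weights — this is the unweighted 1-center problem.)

The 1-center on a line is the midpoint of the two extreme points: leftmost at 2, rightmost at 18.
Optimal location = (2 + 18)/2 = 10; maximum distance = (18 − 2)/2 = 8.

location 10, max distance 8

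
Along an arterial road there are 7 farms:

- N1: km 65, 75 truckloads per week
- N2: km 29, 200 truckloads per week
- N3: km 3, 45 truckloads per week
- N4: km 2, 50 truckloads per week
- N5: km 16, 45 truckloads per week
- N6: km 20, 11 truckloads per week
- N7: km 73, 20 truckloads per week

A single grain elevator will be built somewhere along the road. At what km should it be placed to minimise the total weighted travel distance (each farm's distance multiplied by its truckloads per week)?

For a sum of weighted absolute distances on a line, the optimum is the weighted median (not the mean). Total weight W = 446; half-weight = 223.
Sort by position and accumulate weight:
  km 2 (N4, w=50) → cum 50
  km 3 (N3, w=45) → cum 95
  km 16 (N5, w=45) → cum 140
  km 20 (N6, w=11) → cum 151
  km 29 (N2, w=200) → cum 351  ≥ 223 → median here
  km 65 (N1, w=75) → cum 426
  km 73 (N7, w=20) → cum 446
Optimal location: km 29.

x = 29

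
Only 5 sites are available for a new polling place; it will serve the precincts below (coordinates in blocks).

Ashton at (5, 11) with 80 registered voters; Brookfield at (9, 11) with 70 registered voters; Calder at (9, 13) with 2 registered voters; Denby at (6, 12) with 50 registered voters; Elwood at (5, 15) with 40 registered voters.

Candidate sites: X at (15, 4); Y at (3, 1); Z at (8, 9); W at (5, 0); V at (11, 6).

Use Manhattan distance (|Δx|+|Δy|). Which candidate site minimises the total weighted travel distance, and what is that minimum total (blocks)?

Total weighted distance at each candidate:
  X (15, 4): total = 3990
  Y (3, 1): total = 3456
  Z (8, 9): total = 1230
  W (5, 0): total = 3214
  V (11, 6): total = 2538
Minimum is at Z with total 1230 blocks.

Z, total 1230 blocks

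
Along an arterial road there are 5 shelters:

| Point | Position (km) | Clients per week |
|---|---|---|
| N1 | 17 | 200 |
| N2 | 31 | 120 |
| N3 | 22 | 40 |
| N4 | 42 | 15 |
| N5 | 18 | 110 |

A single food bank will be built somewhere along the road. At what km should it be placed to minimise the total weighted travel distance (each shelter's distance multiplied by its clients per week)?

x = 18

For a sum of weighted absolute distances on a line, the optimum is the weighted median (not the mean). Total weight W = 485; half-weight = 242.5.
Sort by position and accumulate weight:
  km 17 (N1, w=200) → cum 200
  km 18 (N5, w=110) → cum 310  ≥ 242.5 → median here
  km 22 (N3, w=40) → cum 350
  km 31 (N2, w=120) → cum 470
  km 42 (N4, w=15) → cum 485
Optimal location: km 18.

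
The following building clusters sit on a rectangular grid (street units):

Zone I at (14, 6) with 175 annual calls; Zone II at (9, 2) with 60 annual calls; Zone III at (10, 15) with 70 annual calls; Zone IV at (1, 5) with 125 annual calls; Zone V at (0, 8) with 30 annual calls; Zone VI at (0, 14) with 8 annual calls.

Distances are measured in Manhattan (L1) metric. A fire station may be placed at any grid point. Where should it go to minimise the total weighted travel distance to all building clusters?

Manhattan distance separates: Σwᵢ(|x−xᵢ|+|y−yᵢ|) = Σwᵢ|x−xᵢ| + Σwᵢ|y−yᵢ|, so x and y are optimised independently as 1-D weighted medians.
Total weight W = 468; half = 234.
x-coordinate, sorted with cumulative weight:
  x=0 (Zone V, w=30) cum 30
  x=0 (Zone VI, w=8) cum 38
  x=1 (Zone IV, w=125) cum 163
  x=9 (Zone II, w=60) cum 223
  x=10 (Zone III, w=70) cum 293  ← median
  x=14 (Zone I, w=175) cum 468
⇒ x* = 10
y-coordinate, sorted with cumulative weight:
  y=2 (Zone II, w=60) cum 60
  y=5 (Zone IV, w=125) cum 185
  y=6 (Zone I, w=175) cum 360  ← median
  y=8 (Zone V, w=30) cum 390
  y=14 (Zone VI, w=8) cum 398
  y=15 (Zone III, w=70) cum 468
⇒ y* = 6

(10, 6)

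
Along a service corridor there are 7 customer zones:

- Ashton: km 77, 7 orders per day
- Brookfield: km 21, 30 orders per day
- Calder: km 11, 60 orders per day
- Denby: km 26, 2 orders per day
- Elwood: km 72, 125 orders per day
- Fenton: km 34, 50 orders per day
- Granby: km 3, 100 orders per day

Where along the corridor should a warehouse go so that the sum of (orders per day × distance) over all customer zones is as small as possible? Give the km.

x = 21

For a sum of weighted absolute distances on a line, the optimum is the weighted median (not the mean). Total weight W = 374; half-weight = 187.
Sort by position and accumulate weight:
  km 3 (Granby, w=100) → cum 100
  km 11 (Calder, w=60) → cum 160
  km 21 (Brookfield, w=30) → cum 190  ≥ 187 → median here
  km 26 (Denby, w=2) → cum 192
  km 34 (Fenton, w=50) → cum 242
  km 72 (Elwood, w=125) → cum 367
  km 77 (Ashton, w=7) → cum 374
Optimal location: km 21.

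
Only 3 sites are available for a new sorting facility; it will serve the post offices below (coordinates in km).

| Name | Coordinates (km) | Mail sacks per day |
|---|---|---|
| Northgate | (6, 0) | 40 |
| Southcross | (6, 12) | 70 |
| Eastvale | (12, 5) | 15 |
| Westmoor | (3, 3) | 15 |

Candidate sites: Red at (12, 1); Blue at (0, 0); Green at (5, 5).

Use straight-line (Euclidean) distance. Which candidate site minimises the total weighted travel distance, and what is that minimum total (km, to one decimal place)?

Total weighted distance at each candidate:
  Red (12, 1): total = 1318.7
  Blue (0, 0): total = 1437.8
  Green (5, 5): total = 846.4
Minimum is at Green with total 846.4 km.

Green, total 846.4 km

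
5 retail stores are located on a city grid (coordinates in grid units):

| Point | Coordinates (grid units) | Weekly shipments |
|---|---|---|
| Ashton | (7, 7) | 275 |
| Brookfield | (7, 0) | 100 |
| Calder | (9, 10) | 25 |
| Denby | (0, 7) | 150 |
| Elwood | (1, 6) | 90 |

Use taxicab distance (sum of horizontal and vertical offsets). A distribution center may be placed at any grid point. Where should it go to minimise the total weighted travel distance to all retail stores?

Manhattan distance separates: Σwᵢ(|x−xᵢ|+|y−yᵢ|) = Σwᵢ|x−xᵢ| + Σwᵢ|y−yᵢ|, so x and y are optimised independently as 1-D weighted medians.
Total weight W = 640; half = 320.
x-coordinate, sorted with cumulative weight:
  x=0 (Denby, w=150) cum 150
  x=1 (Elwood, w=90) cum 240
  x=7 (Ashton, w=275) cum 515  ← median
  x=7 (Brookfield, w=100) cum 615
  x=9 (Calder, w=25) cum 640
⇒ x* = 7
y-coordinate, sorted with cumulative weight:
  y=0 (Brookfield, w=100) cum 100
  y=6 (Elwood, w=90) cum 190
  y=7 (Ashton, w=275) cum 465  ← median
  y=7 (Denby, w=150) cum 615
  y=10 (Calder, w=25) cum 640
⇒ y* = 7

(7, 7)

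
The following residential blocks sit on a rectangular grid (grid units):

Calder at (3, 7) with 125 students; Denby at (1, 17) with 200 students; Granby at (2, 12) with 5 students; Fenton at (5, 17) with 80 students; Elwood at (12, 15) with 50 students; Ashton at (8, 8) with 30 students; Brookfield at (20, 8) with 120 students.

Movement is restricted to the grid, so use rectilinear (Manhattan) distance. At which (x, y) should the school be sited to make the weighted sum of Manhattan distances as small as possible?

Manhattan distance separates: Σwᵢ(|x−xᵢ|+|y−yᵢ|) = Σwᵢ|x−xᵢ| + Σwᵢ|y−yᵢ|, so x and y are optimised independently as 1-D weighted medians.
Total weight W = 610; half = 305.
x-coordinate, sorted with cumulative weight:
  x=1 (Denby, w=200) cum 200
  x=2 (Granby, w=5) cum 205
  x=3 (Calder, w=125) cum 330  ← median
  x=5 (Fenton, w=80) cum 410
  x=8 (Ashton, w=30) cum 440
  x=12 (Elwood, w=50) cum 490
  x=20 (Brookfield, w=120) cum 610
⇒ x* = 3
y-coordinate, sorted with cumulative weight:
  y=7 (Calder, w=125) cum 125
  y=8 (Ashton, w=30) cum 155
  y=8 (Brookfield, w=120) cum 275
  y=12 (Granby, w=5) cum 280
  y=15 (Elwood, w=50) cum 330  ← median
  y=17 (Denby, w=200) cum 530
  y=17 (Fenton, w=80) cum 610
⇒ y* = 15

(3, 15)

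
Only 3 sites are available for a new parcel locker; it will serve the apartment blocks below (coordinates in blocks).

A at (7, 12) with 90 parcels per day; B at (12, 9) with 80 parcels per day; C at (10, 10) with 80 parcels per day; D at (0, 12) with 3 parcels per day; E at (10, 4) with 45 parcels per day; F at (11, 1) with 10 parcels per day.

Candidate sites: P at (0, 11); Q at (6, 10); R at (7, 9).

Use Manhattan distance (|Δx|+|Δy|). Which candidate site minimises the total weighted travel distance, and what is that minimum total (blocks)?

R, total 1500 blocks

Total weighted distance at each candidate:
  P (0, 11): total = 3698
  Q (6, 10): total = 1764
  R (7, 9): total = 1500
Minimum is at R with total 1500 blocks.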